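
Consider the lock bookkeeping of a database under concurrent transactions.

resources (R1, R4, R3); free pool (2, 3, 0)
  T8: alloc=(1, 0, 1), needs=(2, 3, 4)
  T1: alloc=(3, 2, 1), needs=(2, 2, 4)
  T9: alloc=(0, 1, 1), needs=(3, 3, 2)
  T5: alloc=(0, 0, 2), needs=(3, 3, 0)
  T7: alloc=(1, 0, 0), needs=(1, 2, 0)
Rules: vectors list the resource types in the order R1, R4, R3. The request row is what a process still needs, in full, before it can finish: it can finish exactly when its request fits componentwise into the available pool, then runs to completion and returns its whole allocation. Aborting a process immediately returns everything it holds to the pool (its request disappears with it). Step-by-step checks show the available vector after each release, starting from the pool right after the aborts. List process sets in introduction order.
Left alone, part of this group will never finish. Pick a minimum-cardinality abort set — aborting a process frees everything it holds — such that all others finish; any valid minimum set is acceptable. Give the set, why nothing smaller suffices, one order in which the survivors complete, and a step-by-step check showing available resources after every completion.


The answer: abort T8.
Key observation: T1 could never have finished before the abort; with (1, 0, 1) returned by T8, it fits at step 4.
Minimality: the empty abort set fails — the state is deadlocked as it stands.
One survivor order: T5, T9, T7, T1. Step-by-step check (post-abort pool first):
  pool = (3, 3, 1)
  run T5 (needs (3, 3, 0), free (3, 3, 1)); after release of (0, 0, 2) the pool is (3, 3, 3)
  run T9 (needs (3, 3, 2), free (3, 3, 3)); after release of (0, 1, 1) the pool is (3, 4, 4)
  run T7 (needs (1, 2, 0), free (3, 4, 4)); after release of (1, 0, 0) the pool is (4, 4, 4)
  run T1 (needs (2, 2, 4), free (4, 4, 4)); after release of (3, 2, 1) the pool is (7, 6, 5)


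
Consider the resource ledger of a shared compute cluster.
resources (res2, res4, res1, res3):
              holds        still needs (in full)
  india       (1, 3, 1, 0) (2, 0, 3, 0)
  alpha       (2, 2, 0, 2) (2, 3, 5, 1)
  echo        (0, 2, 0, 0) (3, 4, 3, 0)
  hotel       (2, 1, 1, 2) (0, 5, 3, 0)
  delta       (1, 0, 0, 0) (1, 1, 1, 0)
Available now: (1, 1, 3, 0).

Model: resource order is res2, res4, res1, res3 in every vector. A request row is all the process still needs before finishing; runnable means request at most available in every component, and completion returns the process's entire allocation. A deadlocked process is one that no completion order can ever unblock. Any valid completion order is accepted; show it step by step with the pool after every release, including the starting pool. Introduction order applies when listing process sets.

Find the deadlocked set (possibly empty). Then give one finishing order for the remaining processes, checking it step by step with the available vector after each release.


The deadlocked set is empty.
Key observation: the pool covers delta at once, and every later process fits after earlier releases.
One completion order for the rest: delta, india, echo, hotel, alpha. Walking it through:
  pool = (1, 1, 3, 0)
  delta: need (1, 1, 1, 0) fits (1, 1, 3, 0); releases (1, 0, 0, 0), pool now (2, 1, 3, 0)
  india: need (2, 0, 3, 0) fits (2, 1, 3, 0); releases (1, 3, 1, 0), pool now (3, 4, 4, 0)
  echo: need (3, 4, 3, 0) fits (3, 4, 4, 0); releases (0, 2, 0, 0), pool now (3, 6, 4, 0)
  hotel: need (0, 5, 3, 0) fits (3, 6, 4, 0); releases (2, 1, 1, 2), pool now (5, 7, 5, 2)
  alpha: need (2, 3, 5, 1) fits (5, 7, 5, 2); releases (2, 2, 0, 2), pool now (7, 9, 5, 4)


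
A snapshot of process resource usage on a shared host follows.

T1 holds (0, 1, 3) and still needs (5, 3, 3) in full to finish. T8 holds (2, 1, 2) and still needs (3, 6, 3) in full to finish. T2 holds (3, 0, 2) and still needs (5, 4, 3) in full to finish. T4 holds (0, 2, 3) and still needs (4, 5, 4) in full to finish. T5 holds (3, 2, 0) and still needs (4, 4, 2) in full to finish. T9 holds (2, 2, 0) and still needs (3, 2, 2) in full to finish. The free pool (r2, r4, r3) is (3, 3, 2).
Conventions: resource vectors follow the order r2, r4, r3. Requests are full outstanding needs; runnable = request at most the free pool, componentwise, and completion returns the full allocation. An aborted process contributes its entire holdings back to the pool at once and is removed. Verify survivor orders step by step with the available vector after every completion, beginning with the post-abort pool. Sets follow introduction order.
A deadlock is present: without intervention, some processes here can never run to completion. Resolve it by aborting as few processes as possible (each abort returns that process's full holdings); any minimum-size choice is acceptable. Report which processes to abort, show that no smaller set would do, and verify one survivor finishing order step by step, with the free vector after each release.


Minimum abort set: T2.
Key observation: T1 could never have finished before the abort; with (3, 0, 2) returned by T2, it fits at step 1.
Why nothing smaller works: aborting no one leaves the state deadlocked as given.
The survivors complete as T1, T9, T4, T5, T8. Walking it through (starting from the post-abort pool):
  pool = (6, 3, 4)
  T1: need (5, 3, 3) fits (6, 3, 4); releases (0, 1, 3), pool now (6, 4, 7)
  T9: need (3, 2, 2) fits (6, 4, 7); releases (2, 2, 0), pool now (8, 6, 7)
  T4: need (4, 5, 4) fits (8, 6, 7); releases (0, 2, 3), pool now (8, 8, 10)
  T5: need (4, 4, 2) fits (8, 8, 10); releases (3, 2, 0), pool now (11, 10, 10)
  T8: need (3, 6, 3) fits (11, 10, 10); releases (2, 1, 2), pool now (13, 11, 12)


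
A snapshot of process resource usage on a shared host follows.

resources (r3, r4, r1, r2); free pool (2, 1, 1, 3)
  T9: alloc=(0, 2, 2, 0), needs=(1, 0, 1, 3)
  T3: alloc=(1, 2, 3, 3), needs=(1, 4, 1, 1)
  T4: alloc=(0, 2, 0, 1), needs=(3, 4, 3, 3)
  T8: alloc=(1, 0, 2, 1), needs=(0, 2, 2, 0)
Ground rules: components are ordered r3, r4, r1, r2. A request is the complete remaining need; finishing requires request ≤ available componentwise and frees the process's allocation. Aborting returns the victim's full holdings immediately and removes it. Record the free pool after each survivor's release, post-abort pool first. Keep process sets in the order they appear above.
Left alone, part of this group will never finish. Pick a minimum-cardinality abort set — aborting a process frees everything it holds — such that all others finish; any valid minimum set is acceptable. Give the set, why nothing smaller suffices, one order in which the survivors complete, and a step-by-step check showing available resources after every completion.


Minimum abort set: T4.
Key observation: the deadlocked T3 becomes finishable only because T4 released (0, 2, 0, 1); it completes at step 3 below.
Minimality: the empty abort set fails — the state is deadlocked as it stands.
Survivors finish in the order: T9, T8, T3. Check, step by step (pool after the aborts first):
  pool = (2, 3, 1, 4)
  T9 needs (1, 0, 1, 3) <= (2, 3, 1, 4) -> finishes; pool += (0, 2, 2, 0) = (2, 5, 3, 4)
  T8 needs (0, 2, 2, 0) <= (2, 5, 3, 4) -> finishes; pool += (1, 0, 2, 1) = (3, 5, 5, 5)
  T3 needs (1, 4, 1, 1) <= (3, 5, 5, 5) -> finishes; pool += (1, 2, 3, 3) = (4, 7, 8, 8)


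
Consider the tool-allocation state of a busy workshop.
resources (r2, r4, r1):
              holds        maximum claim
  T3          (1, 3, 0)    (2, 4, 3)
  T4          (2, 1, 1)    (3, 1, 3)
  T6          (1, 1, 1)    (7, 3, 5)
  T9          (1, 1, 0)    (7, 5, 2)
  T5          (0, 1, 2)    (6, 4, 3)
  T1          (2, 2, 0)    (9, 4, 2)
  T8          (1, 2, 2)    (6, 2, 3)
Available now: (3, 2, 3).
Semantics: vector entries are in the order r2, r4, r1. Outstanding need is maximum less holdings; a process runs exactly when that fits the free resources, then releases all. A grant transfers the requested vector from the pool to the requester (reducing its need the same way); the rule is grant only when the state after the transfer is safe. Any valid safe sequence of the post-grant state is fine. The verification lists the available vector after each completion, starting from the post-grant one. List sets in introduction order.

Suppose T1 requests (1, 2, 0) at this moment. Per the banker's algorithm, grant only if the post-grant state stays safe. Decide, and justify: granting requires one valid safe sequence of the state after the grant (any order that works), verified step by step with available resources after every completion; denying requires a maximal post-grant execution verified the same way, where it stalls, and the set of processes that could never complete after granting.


GRANT — the state after the grant stays safe, e.g. via T4, T3, T8, T5, T9, T1, T6.
Key observation: (2, 0, 3) free after granting still covers T4 first, and each release covers the next.
Check on the post-grant state, step by step:
  pool = (2, 0, 3)
  T4 needs (1, 0, 2) <= (2, 0, 3) -> finishes; pool += (2, 1, 1) = (4, 1, 4)
  T3 needs (1, 1, 3) <= (4, 1, 4) -> finishes; pool += (1, 3, 0) = (5, 4, 4)
  T8 needs (5, 0, 1) <= (5, 4, 4) -> finishes; pool += (1, 2, 2) = (6, 6, 6)
  T5 needs (6, 3, 1) <= (6, 6, 6) -> finishes; pool += (0, 1, 2) = (6, 7, 8)
  T9 needs (6, 4, 2) <= (6, 7, 8) -> finishes; pool += (1, 1, 0) = (7, 8, 8)
  T1 needs (6, 0, 2) <= (7, 8, 8) -> finishes; pool += (3, 4, 0) = (10, 12, 8)
  T6 needs (6, 2, 4) <= (10, 12, 8) -> finishes; pool += (1, 1, 1) = (11, 13, 9)


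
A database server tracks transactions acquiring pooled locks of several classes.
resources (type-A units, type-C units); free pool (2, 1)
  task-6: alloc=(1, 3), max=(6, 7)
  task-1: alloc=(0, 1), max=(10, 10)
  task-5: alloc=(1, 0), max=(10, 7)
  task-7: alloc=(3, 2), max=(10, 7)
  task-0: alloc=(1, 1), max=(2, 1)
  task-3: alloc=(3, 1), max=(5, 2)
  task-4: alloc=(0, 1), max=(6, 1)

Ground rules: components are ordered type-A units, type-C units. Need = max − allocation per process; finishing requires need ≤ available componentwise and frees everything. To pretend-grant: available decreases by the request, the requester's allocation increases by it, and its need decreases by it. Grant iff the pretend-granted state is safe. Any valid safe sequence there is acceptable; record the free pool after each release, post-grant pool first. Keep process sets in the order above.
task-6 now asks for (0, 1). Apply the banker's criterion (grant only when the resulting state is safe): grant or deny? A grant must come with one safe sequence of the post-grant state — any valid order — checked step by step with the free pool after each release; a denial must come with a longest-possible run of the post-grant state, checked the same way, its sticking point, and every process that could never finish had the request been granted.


GRANT: granting preserves safety; a valid post-grant sequence is task-0, task-3, task-4, task-6, task-7, task-5, task-1.
Key observation: granting shrinks the pool to (2, 0), yet task-0 still fits and the chain goes through.
Verifying the post-grant state step by step:
  pool = (2, 0)
  task-0: need (1, 0) fits (2, 0); releases (1, 1), pool now (3, 1)
  task-3: need (2, 1) fits (3, 1); releases (3, 1), pool now (6, 2)
  task-4: need (6, 0) fits (6, 2); releases (0, 1), pool now (6, 3)
  task-6: need (5, 3) fits (6, 3); releases (1, 4), pool now (7, 7)
  task-7: need (7, 5) fits (7, 7); releases (3, 2), pool now (10, 9)
  task-5: need (9, 7) fits (10, 9); releases (1, 0), pool now (11, 9)
  task-1: need (10, 9) fits (11, 9); releases (0, 1), pool now (11, 10)


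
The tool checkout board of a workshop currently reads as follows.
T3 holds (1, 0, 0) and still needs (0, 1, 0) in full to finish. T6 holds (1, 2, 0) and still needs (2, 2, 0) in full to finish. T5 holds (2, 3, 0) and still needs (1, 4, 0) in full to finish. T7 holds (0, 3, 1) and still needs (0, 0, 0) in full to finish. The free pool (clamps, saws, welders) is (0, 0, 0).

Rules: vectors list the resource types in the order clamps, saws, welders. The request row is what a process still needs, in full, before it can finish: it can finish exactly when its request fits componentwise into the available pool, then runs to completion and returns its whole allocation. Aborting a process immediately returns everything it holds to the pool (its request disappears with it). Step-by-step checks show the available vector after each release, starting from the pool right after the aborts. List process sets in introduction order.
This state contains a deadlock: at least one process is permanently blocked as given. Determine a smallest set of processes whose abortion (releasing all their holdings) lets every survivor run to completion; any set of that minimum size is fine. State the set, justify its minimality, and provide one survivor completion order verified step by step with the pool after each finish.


The answer: abort T6.
Key observation: before aborting T6, T5 was permanently blocked — no order could ever run it; afterwards it completes at step 3.
Why nothing smaller works: aborting no one leaves the state deadlocked as given.
The survivors complete as T3, T7, T5. Verifying each step (starting from the post-abort pool):
  pool = (1, 2, 0)
  run T3 (needs (0, 1, 0), free (1, 2, 0)); after release of (1, 0, 0) the pool is (2, 2, 0)
  run T7 (needs (0, 0, 0), free (2, 2, 0)); after release of (0, 3, 1) the pool is (2, 5, 1)
  run T5 (needs (1, 4, 0), free (2, 5, 1)); after release of (2, 3, 0) the pool is (4, 8, 1)


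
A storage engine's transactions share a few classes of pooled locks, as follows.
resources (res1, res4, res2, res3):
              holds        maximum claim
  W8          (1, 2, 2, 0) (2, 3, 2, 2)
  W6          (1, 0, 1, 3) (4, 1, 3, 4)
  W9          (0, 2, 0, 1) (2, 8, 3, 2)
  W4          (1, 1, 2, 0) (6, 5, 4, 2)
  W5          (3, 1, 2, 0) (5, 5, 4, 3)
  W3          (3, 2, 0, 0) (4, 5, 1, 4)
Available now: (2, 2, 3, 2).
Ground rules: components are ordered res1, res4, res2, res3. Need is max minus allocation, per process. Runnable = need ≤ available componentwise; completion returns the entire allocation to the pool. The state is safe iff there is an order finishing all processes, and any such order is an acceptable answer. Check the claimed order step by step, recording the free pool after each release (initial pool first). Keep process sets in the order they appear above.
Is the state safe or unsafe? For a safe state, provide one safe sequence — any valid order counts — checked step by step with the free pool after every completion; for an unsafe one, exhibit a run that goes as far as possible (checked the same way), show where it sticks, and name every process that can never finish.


The state is SAFE; one workable sequence: W8, W6, W5, W4, W3, W9.
Key observation: at W8 the run first touches a limit — (1, 1, 0, 2) against (2, 2, 3, 2), exact on a resource it actually requests.
Verifying each step:
  pool = (2, 2, 3, 2)
  W8: need (1, 1, 0, 2) fits (2, 2, 3, 2); releases (1, 2, 2, 0), pool now (3, 4, 5, 2)
  W6: need (3, 1, 2, 1) fits (3, 4, 5, 2); releases (1, 0, 1, 3), pool now (4, 4, 6, 5)
  W5: need (2, 4, 2, 3) fits (4, 4, 6, 5); releases (3, 1, 2, 0), pool now (7, 5, 8, 5)
  W4: need (5, 4, 2, 2) fits (7, 5, 8, 5); releases (1, 1, 2, 0), pool now (8, 6, 10, 5)
  W3: need (1, 3, 1, 4) fits (8, 6, 10, 5); releases (3, 2, 0, 0), pool now (11, 8, 10, 5)
  W9: need (2, 6, 3, 1) fits (11, 8, 10, 5); releases (0, 2, 0, 1), pool now (11, 10, 10, 6)


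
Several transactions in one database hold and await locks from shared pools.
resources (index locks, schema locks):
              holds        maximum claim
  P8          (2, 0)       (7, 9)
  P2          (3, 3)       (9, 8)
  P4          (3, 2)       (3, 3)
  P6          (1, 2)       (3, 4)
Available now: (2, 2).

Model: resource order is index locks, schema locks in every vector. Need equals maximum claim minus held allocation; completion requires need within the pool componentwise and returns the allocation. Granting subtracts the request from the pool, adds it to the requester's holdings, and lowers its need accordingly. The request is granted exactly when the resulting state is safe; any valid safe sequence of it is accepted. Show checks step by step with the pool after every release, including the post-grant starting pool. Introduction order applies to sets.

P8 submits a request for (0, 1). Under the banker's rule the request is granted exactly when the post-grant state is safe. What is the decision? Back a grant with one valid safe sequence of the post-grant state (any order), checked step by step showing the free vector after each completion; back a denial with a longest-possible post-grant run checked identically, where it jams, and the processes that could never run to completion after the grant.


GRANT. The post-grant state is safe; one safe sequence: P4, P6, P2, P8.
Key observation: post-grant, (2, 1) remains, and an order beginning with P4 completes everyone.
Check on the post-grant state, step by step:
  pool = (2, 1)
  P4: need (0, 1) fits (2, 1); releases (3, 2), pool now (5, 3)
  P6: need (2, 2) fits (5, 3); releases (1, 2), pool now (6, 5)
  P2: need (6, 5) fits (6, 5); releases (3, 3), pool now (9, 8)
  P8: need (5, 8) fits (9, 8); releases (2, 1), pool now (11, 9)


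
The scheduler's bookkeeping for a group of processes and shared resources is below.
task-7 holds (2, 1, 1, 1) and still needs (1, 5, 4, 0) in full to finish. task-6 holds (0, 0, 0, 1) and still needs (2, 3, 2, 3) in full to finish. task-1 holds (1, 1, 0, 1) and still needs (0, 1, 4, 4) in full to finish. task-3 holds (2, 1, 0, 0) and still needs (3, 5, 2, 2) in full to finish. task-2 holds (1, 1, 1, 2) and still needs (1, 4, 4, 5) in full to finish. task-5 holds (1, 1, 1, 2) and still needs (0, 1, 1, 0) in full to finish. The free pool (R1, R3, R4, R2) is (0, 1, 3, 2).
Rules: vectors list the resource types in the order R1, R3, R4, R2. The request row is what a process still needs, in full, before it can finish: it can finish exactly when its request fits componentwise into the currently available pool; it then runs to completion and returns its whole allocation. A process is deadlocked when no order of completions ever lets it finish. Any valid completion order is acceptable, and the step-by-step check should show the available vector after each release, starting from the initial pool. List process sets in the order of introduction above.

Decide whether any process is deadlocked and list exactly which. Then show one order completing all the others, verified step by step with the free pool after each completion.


Deadlocked: task-7, task-3 and task-2.
Key observation: task-5, task-1, task-6 can finish, but then (2, 3, 4, 6) is all there is, and the blocked group's R3 demands exceed it.
The rest can finish in the order task-5, task-1, task-6. Verifying each step:
  pool = (0, 1, 3, 2)
  task-5: need (0, 1, 1, 0) fits (0, 1, 3, 2); releases (1, 1, 1, 2), pool now (1, 2, 4, 4)
  task-1: need (0, 1, 4, 4) fits (1, 2, 4, 4); releases (1, 1, 0, 1), pool now (2, 3, 4, 5)
  task-6: need (2, 3, 2, 3) fits (2, 3, 4, 5); releases (0, 0, 0, 1), pool now (2, 3, 4, 6)
None of the blocked processes ever fits:
  task-7 still needs (1, 5, 4, 0) but only (2, 3, 4, 6) is free — short on R3
  task-3 still needs (3, 5, 2, 2) but only (2, 3, 4, 6) is free — short on R1 and R3
  task-2 still needs (1, 4, 4, 5) but only (2, 3, 4, 6) is free — short on R3


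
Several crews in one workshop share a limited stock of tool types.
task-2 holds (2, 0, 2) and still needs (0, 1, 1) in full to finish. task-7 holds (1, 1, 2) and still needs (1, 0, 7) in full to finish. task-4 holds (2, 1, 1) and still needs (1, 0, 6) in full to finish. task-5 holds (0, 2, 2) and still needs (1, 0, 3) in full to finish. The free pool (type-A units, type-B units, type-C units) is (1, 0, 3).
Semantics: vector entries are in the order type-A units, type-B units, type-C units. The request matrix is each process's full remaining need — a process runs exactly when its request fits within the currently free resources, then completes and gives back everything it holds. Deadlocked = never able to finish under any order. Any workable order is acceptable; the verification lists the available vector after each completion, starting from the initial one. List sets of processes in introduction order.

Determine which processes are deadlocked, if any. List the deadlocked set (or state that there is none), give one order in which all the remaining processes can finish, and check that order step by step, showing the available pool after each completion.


No process is deadlocked.
Key observation: task-5 fits the free pool immediately, and its release cascades until everyone finishes.
A valid finishing order for the others: task-5, task-2, task-7, task-4. Check, step by step:
  pool = (1, 0, 3)
  task-5 needs (1, 0, 3) <= (1, 0, 3) -> finishes; pool += (0, 2, 2) = (1, 2, 5)
  task-2 needs (0, 1, 1) <= (1, 2, 5) -> finishes; pool += (2, 0, 2) = (3, 2, 7)
  task-7 needs (1, 0, 7) <= (3, 2, 7) -> finishes; pool += (1, 1, 2) = (4, 3, 9)
  task-4 needs (1, 0, 6) <= (4, 3, 9) -> finishes; pool += (2, 1, 1) = (6, 4, 10)


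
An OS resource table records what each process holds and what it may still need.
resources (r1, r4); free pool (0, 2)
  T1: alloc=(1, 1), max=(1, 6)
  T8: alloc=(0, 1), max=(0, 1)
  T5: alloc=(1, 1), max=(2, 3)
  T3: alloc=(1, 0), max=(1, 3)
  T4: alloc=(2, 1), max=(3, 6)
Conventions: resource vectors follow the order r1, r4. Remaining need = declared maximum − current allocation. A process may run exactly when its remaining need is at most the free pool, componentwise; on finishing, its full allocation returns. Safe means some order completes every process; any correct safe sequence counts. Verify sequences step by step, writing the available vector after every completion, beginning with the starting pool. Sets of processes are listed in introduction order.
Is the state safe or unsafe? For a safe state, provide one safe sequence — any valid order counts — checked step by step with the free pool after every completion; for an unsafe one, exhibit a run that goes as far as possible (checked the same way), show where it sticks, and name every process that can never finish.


UNSAFE — no complete ordering exists.
Key observation: even finishing T8, T3, T5 leaves just (2, 4) free — too little r4 for any of the remaining processes.
A maximal execution: T8, T3, T5 — then nothing else fits. Check, step by step:
  pool = (0, 2)
  T8 needs (0, 0) <= (0, 2) -> finishes; pool += (0, 1) = (0, 3)
  T3 needs (0, 3) <= (0, 3) -> finishes; pool += (1, 0) = (1, 3)
  T5 needs (1, 2) <= (1, 3) -> finishes; pool += (1, 1) = (2, 4)
  T1 cannot run: need (0, 5) vs free (2, 4) (insufficient r4)
  T4 cannot run: need (1, 5) vs free (2, 4) (insufficient r4)
Processes that can never finish: T1 and T4.


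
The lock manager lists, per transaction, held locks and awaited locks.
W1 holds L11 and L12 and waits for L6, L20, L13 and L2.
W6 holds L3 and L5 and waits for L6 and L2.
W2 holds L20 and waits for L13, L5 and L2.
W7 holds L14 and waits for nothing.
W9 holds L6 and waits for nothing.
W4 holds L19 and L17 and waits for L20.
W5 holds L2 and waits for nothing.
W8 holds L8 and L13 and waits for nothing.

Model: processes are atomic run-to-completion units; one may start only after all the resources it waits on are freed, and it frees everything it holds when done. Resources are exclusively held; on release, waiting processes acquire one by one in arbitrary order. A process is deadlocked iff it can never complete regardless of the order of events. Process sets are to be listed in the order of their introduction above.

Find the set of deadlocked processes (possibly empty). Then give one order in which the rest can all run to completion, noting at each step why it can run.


Nothing here is deadlocked.
Key observation: every chain of waits terminates; starting from the processes that wait on nothing, all the rest unlock in turn.
A valid finishing order for the others: W9, W5, W7, W6, W8, W2, W1, W4.
Walking it through:
  run W9 (it waits on nothing); releases L6
  run W5 (it waits on nothing); releases L2
  run W7 (it waits on nothing); releases L14
  W6 waits on L6 and L2 — all released -> runs and releases L3 and L5
  run W8 (it waits on nothing); releases L8 and L13
  W2 waits on L13, L5 and L2 — all released -> runs and releases L20
  W1 waits on L6, L20, L13 and L2 — all released -> runs and releases L11 and L12
  W4 waits on L20 — all released -> runs and releases L19 and L17


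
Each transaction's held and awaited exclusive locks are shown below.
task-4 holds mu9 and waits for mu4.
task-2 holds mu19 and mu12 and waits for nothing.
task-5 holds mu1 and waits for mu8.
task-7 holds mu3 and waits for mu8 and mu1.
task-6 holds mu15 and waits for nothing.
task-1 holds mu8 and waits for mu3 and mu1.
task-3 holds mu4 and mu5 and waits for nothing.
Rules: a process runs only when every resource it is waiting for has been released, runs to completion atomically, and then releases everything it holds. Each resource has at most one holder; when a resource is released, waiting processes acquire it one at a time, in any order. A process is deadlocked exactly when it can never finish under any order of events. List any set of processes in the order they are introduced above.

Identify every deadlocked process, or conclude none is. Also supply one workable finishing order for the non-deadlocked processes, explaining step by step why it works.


Deadlocked set: task-5, task-7 and task-1.
Key observation: along task-5 -> task-1 -> task-5, each member waits on what the next one holds — a deadlock; task-7 is caught in further circular waits.
One completion order for the rest: task-3, task-4, task-6, task-2.
Verifying each step:
  run task-3 (it waits on nothing); releases mu4 and mu5
  run task-4 (all its waits — mu4 — are resolved); releases mu9
  run task-6 (it waits on nothing); releases mu15
  run task-2 (it waits on nothing); releases mu19 and mu12


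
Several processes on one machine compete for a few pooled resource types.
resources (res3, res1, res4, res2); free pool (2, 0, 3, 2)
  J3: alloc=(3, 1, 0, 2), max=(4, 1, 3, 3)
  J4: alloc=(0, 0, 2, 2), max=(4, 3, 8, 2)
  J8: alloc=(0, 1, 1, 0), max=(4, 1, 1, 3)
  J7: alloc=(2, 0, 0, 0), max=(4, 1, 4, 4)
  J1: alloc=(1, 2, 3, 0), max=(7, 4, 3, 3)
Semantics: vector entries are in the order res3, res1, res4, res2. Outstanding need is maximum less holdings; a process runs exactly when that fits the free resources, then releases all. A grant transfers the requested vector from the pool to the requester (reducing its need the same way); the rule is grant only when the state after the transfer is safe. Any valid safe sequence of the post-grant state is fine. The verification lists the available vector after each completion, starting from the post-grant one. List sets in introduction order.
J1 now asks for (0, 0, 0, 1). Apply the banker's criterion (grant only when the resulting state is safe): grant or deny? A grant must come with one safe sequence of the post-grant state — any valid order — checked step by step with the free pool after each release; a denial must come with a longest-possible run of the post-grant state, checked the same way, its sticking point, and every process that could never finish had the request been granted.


DENY. Granting would leave the state unsafe.
Key observation: after J3, J8 the pool peaks at (5, 2, 4, 3), and each blocked process is short somewhere: J4 on res1, res4; J7 on res2; J1 on res3.
After a pretend grant, a maximal execution: J3, J8 — then nothing else fits. Verifying each step:
  pool = (2, 0, 3, 1)
  run J3 (needs (1, 0, 3, 1), free (2, 0, 3, 1)); after release of (3, 1, 0, 2) the pool is (5, 1, 3, 3)
  run J8 (needs (4, 0, 0, 3), free (5, 1, 3, 3)); after release of (0, 1, 1, 0) the pool is (5, 2, 4, 3)
  J4 cannot run: need (4, 3, 6, 0) vs free (5, 2, 4, 3) (insufficient res1 and res4)
  J7 cannot run: need (2, 1, 4, 4) vs free (5, 2, 4, 3) (insufficient res2)
  J1 cannot run: need (6, 2, 0, 2) vs free (5, 2, 4, 3) (insufficient res3)
Post-grant, the permanently blocked set is J4, J7 and J1.


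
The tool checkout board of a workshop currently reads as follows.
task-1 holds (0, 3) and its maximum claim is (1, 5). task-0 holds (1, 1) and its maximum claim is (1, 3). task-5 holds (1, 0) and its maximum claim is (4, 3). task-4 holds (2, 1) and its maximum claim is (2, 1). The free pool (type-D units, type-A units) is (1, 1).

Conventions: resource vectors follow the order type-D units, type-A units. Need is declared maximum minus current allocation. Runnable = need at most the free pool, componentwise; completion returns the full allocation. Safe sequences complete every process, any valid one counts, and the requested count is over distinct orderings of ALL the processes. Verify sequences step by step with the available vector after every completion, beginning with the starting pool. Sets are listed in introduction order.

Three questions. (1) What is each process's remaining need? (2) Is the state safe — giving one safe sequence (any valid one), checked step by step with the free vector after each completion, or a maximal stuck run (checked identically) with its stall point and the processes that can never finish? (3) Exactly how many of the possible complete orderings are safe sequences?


(1) Remaining need (order type-D units, type-A units):
  task-1: (1, 2)
  task-0: (0, 2)
  task-5: (3, 3)
  task-4: (0, 0)
(2) The state is SAFE; one workable sequence: task-4, task-0, task-1, task-5.
Key observation: task-0 is the earliest step where a requested resource binds exactly: need (0, 2), pool (3, 2) at its turn.
Step-by-step check:
  pool = (1, 1)
  run task-4 (needs (0, 0), free (1, 1)); after release of (2, 1) the pool is (3, 2)
  run task-0 (needs (0, 2), free (3, 2)); after release of (1, 1) the pool is (4, 3)
  run task-1 (needs (1, 2), free (4, 3)); after release of (0, 3) the pool is (4, 6)
  run task-5 (needs (3, 3), free (4, 6)); after release of (1, 0) the pool is (5, 6)
(3) Exactly 4 of the possible complete orderings are safe sequences.


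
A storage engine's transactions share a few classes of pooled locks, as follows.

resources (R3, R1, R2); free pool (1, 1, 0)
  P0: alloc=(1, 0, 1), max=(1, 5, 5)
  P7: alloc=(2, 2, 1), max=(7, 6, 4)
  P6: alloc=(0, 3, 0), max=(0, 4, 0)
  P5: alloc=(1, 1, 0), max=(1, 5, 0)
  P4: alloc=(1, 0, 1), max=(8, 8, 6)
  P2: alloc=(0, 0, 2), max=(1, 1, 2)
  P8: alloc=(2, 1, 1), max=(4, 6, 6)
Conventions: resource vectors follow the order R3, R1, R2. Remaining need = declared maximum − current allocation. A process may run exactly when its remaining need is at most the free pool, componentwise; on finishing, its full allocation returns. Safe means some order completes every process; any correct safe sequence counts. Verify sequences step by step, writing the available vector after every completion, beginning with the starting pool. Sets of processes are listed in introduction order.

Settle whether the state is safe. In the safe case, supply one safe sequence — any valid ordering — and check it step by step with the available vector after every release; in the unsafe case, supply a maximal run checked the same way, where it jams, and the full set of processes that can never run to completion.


UNSAFE.
Key observation: P2, P6, P5 can finish, but then (2, 5, 2) is all there is, and the blocked group's R2 demands exceed it.
A maximal execution: P2, P6, P5 — then nothing else fits. Verifying each step:
  pool = (1, 1, 0)
  run P2 (needs (1, 1, 0), free (1, 1, 0)); after release of (0, 0, 2) the pool is (1, 1, 2)
  run P6 (needs (0, 1, 0), free (1, 1, 2)); after release of (0, 3, 0) the pool is (1, 4, 2)
  run P5 (needs (0, 4, 0), free (1, 4, 2)); after release of (1, 1, 0) the pool is (2, 5, 2)
  P0 still needs (0, 5, 4) but only (2, 5, 2) is free — short on R2
  P7 still needs (5, 4, 3) but only (2, 5, 2) is free — short on R3 and R2
  P4 still needs (7, 8, 5) but only (2, 5, 2) is free — short on R3, R1 and R2
  P8 still needs (2, 5, 5) but only (2, 5, 2) is free — short on R2
Never able to finish: P0, P7, P4 and P8.


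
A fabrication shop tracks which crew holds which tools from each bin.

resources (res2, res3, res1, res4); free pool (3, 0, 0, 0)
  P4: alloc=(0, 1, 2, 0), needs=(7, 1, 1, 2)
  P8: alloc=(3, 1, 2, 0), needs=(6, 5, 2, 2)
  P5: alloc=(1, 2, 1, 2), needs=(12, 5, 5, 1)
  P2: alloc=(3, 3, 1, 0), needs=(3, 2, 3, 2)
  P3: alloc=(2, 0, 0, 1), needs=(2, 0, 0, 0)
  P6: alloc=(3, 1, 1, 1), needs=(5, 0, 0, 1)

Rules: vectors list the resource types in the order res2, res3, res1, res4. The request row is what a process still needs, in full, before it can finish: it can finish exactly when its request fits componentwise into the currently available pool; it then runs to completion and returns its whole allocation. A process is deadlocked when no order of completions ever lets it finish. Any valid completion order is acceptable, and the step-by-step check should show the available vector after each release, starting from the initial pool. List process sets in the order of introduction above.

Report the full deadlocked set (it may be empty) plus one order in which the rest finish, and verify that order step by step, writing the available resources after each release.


No process is deadlocked.
Key observation: beginning at P3, releases accumulate fast enough that every process eventually fits.
The rest can finish in the order P3, P6, P4, P2, P8, P5. Verifying each step:
  pool = (3, 0, 0, 0)
  P3: need (2, 0, 0, 0) fits (3, 0, 0, 0); releases (2, 0, 0, 1), pool now (5, 0, 0, 1)
  P6: need (5, 0, 0, 1) fits (5, 0, 0, 1); releases (3, 1, 1, 1), pool now (8, 1, 1, 2)
  P4: need (7, 1, 1, 2) fits (8, 1, 1, 2); releases (0, 1, 2, 0), pool now (8, 2, 3, 2)
  P2: need (3, 2, 3, 2) fits (8, 2, 3, 2); releases (3, 3, 1, 0), pool now (11, 5, 4, 2)
  P8: need (6, 5, 2, 2) fits (11, 5, 4, 2); releases (3, 1, 2, 0), pool now (14, 6, 6, 2)
  P5: need (12, 5, 5, 1) fits (14, 6, 6, 2); releases (1, 2, 1, 2), pool now (15, 8, 7, 4)


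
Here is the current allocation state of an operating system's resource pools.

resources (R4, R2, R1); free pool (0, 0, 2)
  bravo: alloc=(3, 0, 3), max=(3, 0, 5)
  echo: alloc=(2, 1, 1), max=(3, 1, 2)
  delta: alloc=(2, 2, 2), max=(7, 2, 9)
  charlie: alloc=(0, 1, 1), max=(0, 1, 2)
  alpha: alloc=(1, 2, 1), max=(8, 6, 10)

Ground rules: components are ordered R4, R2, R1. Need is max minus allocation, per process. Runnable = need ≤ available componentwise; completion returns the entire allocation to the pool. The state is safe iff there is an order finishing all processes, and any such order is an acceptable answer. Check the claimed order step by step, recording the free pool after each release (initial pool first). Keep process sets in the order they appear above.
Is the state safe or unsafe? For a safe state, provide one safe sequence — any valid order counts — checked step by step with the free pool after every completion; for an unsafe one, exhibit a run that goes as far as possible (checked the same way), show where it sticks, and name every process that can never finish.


The state is SAFE; one workable sequence: bravo, echo, charlie, delta, alpha.
Key observation: bravo is the earliest step where a requested resource binds exactly: need (0, 0, 2), pool (0, 0, 2) at its turn.
Step-by-step check:
  pool = (0, 0, 2)
  bravo: need (0, 0, 2) fits (0, 0, 2); releases (3, 0, 3), pool now (3, 0, 5)
  echo: need (1, 0, 1) fits (3, 0, 5); releases (2, 1, 1), pool now (5, 1, 6)
  charlie: need (0, 0, 1) fits (5, 1, 6); releases (0, 1, 1), pool now (5, 2, 7)
  delta: need (5, 0, 7) fits (5, 2, 7); releases (2, 2, 2), pool now (7, 4, 9)
  alpha: need (7, 4, 9) fits (7, 4, 9); releases (1, 2, 1), pool now (8, 6, 10)


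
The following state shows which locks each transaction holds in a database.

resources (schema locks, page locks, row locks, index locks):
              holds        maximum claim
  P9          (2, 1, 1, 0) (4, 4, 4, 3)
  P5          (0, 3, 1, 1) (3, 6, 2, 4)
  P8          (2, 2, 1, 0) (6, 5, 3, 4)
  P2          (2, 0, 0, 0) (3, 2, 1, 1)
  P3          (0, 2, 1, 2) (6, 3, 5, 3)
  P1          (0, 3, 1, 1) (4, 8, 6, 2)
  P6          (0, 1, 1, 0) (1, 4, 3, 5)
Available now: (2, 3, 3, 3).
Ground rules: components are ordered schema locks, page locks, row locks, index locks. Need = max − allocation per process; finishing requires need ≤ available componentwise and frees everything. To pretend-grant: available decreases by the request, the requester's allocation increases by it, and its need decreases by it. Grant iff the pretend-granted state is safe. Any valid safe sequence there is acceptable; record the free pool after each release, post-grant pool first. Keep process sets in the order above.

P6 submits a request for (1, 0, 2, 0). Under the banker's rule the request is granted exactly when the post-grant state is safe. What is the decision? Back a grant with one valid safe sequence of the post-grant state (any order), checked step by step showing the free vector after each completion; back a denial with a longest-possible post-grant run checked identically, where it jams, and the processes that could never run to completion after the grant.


DENY. Granting would leave the state unsafe.
Key observation: after P2, P5 the pool peaks at (3, 6, 2, 4), and each blocked process is short somewhere: P9 on row locks; P8 on schema locks; P3 on schema locks, row locks; P1 on schema locks, row locks; P6 on index locks.
On the post-grant state, P2, P5 is a maximal run — nothing extends it. Walking it through:
  pool = (1, 3, 1, 3)
  P2 needs (1, 2, 1, 1) <= (1, 3, 1, 3) -> finishes; pool += (2, 0, 0, 0) = (3, 3, 1, 3)
  P5 needs (3, 3, 1, 3) <= (3, 3, 1, 3) -> finishes; pool += (0, 3, 1, 1) = (3, 6, 2, 4)
  P9 still needs (2, 3, 3, 3) but only (3, 6, 2, 4) is free — short on row locks
  P8 still needs (4, 3, 2, 4) but only (3, 6, 2, 4) is free — short on schema locks
  P3 still needs (6, 1, 4, 1) but only (3, 6, 2, 4) is free — short on schema locks and row locks
  P1 still needs (4, 5, 5, 1) but only (3, 6, 2, 4) is free — short on schema locks and row locks
  P6 still needs (0, 3, 0, 5) but only (3, 6, 2, 4) is free — short on index locks
Processes that could never finish after the grant: P9, P8, P3, P1 and P6.


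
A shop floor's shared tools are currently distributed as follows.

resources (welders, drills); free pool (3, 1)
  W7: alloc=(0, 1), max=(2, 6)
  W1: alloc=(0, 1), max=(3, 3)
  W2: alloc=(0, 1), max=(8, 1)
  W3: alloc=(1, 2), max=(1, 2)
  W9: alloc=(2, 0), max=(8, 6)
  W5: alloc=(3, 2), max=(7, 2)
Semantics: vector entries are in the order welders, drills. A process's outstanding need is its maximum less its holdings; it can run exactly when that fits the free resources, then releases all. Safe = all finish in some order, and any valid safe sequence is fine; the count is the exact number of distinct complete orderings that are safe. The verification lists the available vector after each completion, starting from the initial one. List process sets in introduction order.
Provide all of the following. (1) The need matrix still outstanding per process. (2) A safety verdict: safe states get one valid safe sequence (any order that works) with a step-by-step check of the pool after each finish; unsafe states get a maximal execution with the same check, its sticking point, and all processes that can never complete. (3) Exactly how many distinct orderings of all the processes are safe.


(1) Need matrix, components ordered welders, drills:
  W7: (2, 5)
  W1: (3, 2)
  W2: (8, 0)
  W3: (0, 0)
  W9: (6, 6)
  W5: (4, 0)
(2) SAFE — a valid safe sequence is W3, W5, W7, W9, W1, W2.
Key observation: W5 is the earliest step where a requested resource binds exactly: need (4, 0), pool (4, 3) at its turn.
Walking it through:
  pool = (3, 1)
  run W3 (needs (0, 0), free (3, 1)); after release of (1, 2) the pool is (4, 3)
  run W5 (needs (4, 0), free (4, 3)); after release of (3, 2) the pool is (7, 5)
  run W7 (needs (2, 5), free (7, 5)); after release of (0, 1) the pool is (7, 6)
  run W9 (needs (6, 6), free (7, 6)); after release of (2, 0) the pool is (9, 6)
  run W1 (needs (3, 2), free (9, 6)); after release of (0, 1) the pool is (9, 7)
  run W2 (needs (8, 0), free (9, 7)); after release of (0, 1) the pool is (9, 8)
(3) Precisely 9 of the possible complete orderings are safe sequences.
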